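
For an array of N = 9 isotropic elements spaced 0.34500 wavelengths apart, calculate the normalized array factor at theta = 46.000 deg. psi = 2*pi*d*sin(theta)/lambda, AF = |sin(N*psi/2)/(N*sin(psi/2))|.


psi = 2*pi*0.34500*sin(46.000 deg) = 1.559312 rad
AF = |sin(9*1.559312/2) / (9*sin(1.559312/2))| = 0.1058

0.1058


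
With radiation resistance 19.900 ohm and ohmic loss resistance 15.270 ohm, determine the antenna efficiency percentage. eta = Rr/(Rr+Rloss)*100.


eta = 19.900 / (19.900 + 15.270) * 100 = 56.58%

56.58%


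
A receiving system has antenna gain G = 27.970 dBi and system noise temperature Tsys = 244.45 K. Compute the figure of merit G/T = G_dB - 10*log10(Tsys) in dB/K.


G/T = 27.970 - 10*log10(244.45) = 27.970 - 23.88190 = 4.088 dB/K

4.088 dB/K


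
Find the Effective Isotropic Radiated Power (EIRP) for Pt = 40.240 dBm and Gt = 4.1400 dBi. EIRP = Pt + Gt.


EIRP = Pt + Gt = 40.240 + 4.1400 = 44.38 dBm

44.38 dBm


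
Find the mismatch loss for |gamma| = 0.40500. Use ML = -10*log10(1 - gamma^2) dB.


ML = -10 * log10(1 - 0.40500^2) = -10 * log10(0.835975) = 0.7781 dB

0.7781 dB


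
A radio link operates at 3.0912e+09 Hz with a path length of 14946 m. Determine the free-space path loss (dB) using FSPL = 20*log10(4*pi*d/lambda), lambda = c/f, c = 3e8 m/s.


lambda = c / f = 3.0000e+08 / 3.0912e+09 = 0.09704969 m
FSPL = 20 * log10(4*pi*14946/0.09704969) = 125.7 dB

125.7 dB


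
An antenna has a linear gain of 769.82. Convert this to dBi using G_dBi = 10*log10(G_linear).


G_dBi = 10 * log10(769.82) = 28.86 dBi

28.86 dBi


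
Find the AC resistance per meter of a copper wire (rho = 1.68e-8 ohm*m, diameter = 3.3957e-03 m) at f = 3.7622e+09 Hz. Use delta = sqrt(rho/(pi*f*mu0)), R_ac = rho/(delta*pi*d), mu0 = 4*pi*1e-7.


delta = sqrt(1.68e-8 / (pi * 3.7622e+09 * 4*pi*1e-7)) = 1.063540e-06 m
R_ac = 1.68e-8 / (1.063540e-06 * pi * 3.3957e-03) = 1.481 ohm/m

1.481 ohm/m


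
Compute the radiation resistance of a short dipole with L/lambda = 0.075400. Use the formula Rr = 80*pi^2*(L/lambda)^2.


Rr = 80 * pi^2 * (0.075400)^2 = 80 * 9.869604 * 5.685160e-03 = 4.489 ohm

4.489 ohm


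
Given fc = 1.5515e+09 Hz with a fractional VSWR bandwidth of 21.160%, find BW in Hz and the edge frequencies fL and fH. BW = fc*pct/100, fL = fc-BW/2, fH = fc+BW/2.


BW = 1.5515e+09 * 21.160/100 = 3.282974e+08 Hz
fL = 1.5515e+09 - 3.282974e+08/2 = 1.387e+09 Hz
fH = 1.5515e+09 + 3.282974e+08/2 = 1.716e+09 Hz

BW=3.283e+08 Hz, fL=1.387e+09 Hz, fH=1.716e+09 Hz


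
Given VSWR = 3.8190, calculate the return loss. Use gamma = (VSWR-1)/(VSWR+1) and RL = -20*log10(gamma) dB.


gamma = (3.8190 - 1) / (3.8190 + 1) = 0.5849761
RL = -20 * log10(0.5849761) = 4.657 dB

4.657 dB


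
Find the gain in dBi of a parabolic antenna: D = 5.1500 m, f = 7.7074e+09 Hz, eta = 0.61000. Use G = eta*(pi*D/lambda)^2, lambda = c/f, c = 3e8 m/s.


lambda = c / f = 3.0000e+08 / 7.7074e+09 = 0.03892363 m
G_linear = 0.61000 * (pi * 5.1500 / 0.03892363)^2 = 105394.4
G_dBi = 10 * log10(105394.4) = 50.23 dBi

50.23 dBi


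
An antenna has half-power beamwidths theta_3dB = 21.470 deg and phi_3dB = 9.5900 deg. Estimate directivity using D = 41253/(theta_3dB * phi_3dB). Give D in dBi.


D_linear = 41253 / (21.470 * 9.5900) = 200.3572
D_dBi = 10 * log10(200.3572) = 23.02 dBi

23.02 dBi


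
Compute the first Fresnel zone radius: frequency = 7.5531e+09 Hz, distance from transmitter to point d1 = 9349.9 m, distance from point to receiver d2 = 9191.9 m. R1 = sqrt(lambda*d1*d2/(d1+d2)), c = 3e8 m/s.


lambda = c / f = 3.0000e+08 / 7.5531e+09 = 0.03971879 m
R1 = sqrt(0.03971879 * 9349.9 * 9191.9 / (9349.9 + 9191.9)) = 13.57 m

13.57 m


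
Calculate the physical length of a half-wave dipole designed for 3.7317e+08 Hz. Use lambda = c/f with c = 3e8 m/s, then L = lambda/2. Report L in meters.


lambda = c / f = 3.0000e+08 / 3.7317e+08 = 0.8039231 m
L = lambda / 2 = 0.8039231 / 2 = 0.4020 m

0.4020 m


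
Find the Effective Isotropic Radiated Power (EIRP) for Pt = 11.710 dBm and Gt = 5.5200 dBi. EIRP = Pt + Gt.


EIRP = Pt + Gt = 11.710 + 5.5200 = 17.23 dBm

17.23 dBm


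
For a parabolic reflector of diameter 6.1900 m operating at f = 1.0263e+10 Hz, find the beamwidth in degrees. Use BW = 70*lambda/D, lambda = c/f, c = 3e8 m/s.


lambda = c / f = 3.0000e+08 / 1.0263e+10 = 0.02923122 m
BW = 70 * 0.02923122 / 6.1900 = 0.3306 deg

0.3306 deg


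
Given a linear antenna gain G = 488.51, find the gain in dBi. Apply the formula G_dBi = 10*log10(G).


G_dBi = 10 * log10(488.51) = 26.89 dBi

26.89 dBi


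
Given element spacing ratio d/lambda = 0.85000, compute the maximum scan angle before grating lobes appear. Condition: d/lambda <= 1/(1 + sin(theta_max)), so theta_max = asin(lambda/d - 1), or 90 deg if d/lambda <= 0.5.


lambda/d - 1 = 1/0.85000 - 1 = 0.1764706
theta_max = asin(0.1764706) = 10.16 deg

10.16 deg


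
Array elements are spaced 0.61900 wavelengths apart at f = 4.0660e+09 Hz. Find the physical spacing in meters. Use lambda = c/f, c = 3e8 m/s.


lambda = c / f = 3.0000e+08 / 4.0660e+09 = 0.07378259 m
d = 0.61900 * 0.07378259 = 0.04567 m

0.04567 m


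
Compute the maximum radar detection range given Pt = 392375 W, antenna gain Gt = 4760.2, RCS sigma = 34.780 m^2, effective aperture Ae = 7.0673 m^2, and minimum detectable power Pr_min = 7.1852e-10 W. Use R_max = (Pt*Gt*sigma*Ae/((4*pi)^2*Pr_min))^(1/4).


R^4 = 392375*4760.2*34.780*7.0673 / ((4*pi)^2 * 7.1852e-10) = 4.046234e+18
R_max = 4.046234e+18^0.25 = 44850 m

44850 m


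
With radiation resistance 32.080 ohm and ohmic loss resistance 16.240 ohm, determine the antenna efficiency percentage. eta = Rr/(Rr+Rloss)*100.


eta = 32.080 / (32.080 + 16.240) * 100 = 66.39%

66.39%


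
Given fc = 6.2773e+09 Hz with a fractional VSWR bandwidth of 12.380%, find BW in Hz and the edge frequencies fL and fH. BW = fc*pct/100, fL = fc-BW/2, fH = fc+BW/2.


BW = 6.2773e+09 * 12.380/100 = 7.771297e+08 Hz
fL = 6.2773e+09 - 7.771297e+08/2 = 5.889e+09 Hz
fH = 6.2773e+09 + 7.771297e+08/2 = 6.666e+09 Hz

BW=7.771e+08 Hz, fL=5.889e+09 Hz, fH=6.666e+09 Hz


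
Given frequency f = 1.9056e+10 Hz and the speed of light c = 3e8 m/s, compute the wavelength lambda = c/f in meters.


lambda = c / f = 3.0000e+08 / 1.9056e+10 = 0.01574 m

0.01574 m


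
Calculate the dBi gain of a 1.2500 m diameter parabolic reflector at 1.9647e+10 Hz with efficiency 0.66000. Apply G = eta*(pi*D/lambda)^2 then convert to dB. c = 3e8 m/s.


lambda = c / f = 3.0000e+08 / 1.9647e+10 = 0.01526951 m
G_linear = 0.66000 * (pi * 1.2500 / 0.01526951)^2 = 43652.94
G_dBi = 10 * log10(43652.94) = 46.40 dBi

46.40 dBi


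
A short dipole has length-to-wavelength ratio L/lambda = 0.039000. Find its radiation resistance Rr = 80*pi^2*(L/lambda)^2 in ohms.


Rr = 80 * pi^2 * (0.039000)^2 = 80 * 9.869604 * 1.521000e-03 = 1.201 ohm

1.201 ohm


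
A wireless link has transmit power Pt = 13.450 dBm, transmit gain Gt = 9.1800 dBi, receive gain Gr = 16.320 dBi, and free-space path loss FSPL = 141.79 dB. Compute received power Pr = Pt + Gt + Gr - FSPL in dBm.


Pr = 13.450 + 9.1800 + 16.320 - 141.79 = -102.84 dBm

-102.84 dBm


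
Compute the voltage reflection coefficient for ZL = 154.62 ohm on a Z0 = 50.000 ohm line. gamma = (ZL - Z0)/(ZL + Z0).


gamma = (154.62 - 50.000) / (154.62 + 50.000) = 0.5113

0.5113


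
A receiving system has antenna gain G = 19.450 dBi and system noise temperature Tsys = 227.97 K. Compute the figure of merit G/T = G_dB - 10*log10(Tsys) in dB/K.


G/T = 19.450 - 10*log10(227.97) = 19.450 - 23.57878 = -4.129 dB/K

-4.129 dB/K


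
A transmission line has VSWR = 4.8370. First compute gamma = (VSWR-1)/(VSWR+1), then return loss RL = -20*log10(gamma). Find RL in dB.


gamma = (4.8370 - 1) / (4.8370 + 1) = 0.6573582
RL = -20 * log10(0.6573582) = 3.644 dB

3.644 dB


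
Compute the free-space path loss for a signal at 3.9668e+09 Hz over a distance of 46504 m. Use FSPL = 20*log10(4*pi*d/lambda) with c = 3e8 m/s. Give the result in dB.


lambda = c / f = 3.0000e+08 / 3.9668e+09 = 0.07562771 m
FSPL = 20 * log10(4*pi*46504/0.07562771) = 137.8 dB

137.8 dB


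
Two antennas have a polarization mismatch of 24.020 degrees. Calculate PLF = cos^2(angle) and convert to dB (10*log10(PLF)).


PLF_linear = cos^2(24.020 deg) = 0.8343058
PLF_dB = 10 * log10(0.8343058) = -0.7867 dB

-0.7867 dB


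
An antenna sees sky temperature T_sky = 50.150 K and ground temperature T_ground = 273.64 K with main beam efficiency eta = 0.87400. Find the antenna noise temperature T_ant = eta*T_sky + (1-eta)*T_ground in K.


T_ant = 0.87400 * 50.150 + (1 - 0.87400) * 273.64 = 78.31 K

78.31 K


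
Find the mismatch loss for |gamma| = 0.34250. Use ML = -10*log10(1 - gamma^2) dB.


ML = -10 * log10(1 - 0.34250^2) = -10 * log10(0.88269375) = 0.5419 dB

0.5419 dB


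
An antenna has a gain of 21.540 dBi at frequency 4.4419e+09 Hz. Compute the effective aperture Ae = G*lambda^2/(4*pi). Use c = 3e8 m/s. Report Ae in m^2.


lambda = c / f = 3.0000e+08 / 4.4419e+09 = 0.06753867 m
G_linear = 10^(21.540/10) = 142.5608
Ae = G_linear * lambda^2 / (4*pi) = 142.5608 * 0.06753867^2 / (4*pi) = 0.05175 m^2

0.05175 m^2


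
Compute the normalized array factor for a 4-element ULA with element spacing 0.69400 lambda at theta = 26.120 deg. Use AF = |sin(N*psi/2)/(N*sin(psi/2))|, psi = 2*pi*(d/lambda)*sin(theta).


psi = 2*pi*0.69400*sin(26.120 deg) = 1.919735 rad
AF = |sin(4*1.919735/2) / (4*sin(1.919735/2))| = 0.1961

0.1961


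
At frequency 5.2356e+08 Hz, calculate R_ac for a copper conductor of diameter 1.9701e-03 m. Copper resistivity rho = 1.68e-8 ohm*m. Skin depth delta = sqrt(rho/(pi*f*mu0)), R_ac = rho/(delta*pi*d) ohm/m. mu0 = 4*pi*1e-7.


delta = sqrt(1.68e-8 / (pi * 5.2356e+08 * 4*pi*1e-7)) = 2.850963e-06 m
R_ac = 1.68e-8 / (2.850963e-06 * pi * 1.9701e-03) = 0.9521 ohm/m

0.9521 ohm/m


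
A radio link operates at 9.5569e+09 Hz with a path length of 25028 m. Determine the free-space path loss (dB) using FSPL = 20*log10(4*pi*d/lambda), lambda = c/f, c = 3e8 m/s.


lambda = c / f = 3.0000e+08 / 9.5569e+09 = 0.03139093 m
FSPL = 20 * log10(4*pi*25028/0.03139093) = 140.0 dB

140.0 dB


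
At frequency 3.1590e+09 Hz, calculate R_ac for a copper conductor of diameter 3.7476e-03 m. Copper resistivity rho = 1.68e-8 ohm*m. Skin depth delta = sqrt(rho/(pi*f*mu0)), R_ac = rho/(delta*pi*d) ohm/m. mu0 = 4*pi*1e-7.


delta = sqrt(1.68e-8 / (pi * 3.1590e+09 * 4*pi*1e-7)) = 1.160646e-06 m
R_ac = 1.68e-8 / (1.160646e-06 * pi * 3.7476e-03) = 1.229 ohm/m

1.229 ohm/m


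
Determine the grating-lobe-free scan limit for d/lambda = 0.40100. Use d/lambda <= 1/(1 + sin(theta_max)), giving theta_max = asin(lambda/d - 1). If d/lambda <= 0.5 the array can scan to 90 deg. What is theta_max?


lambda/d - 1 = 1/0.40100 - 1 = 1.493766 >= 1
d/lambda <= 0.5, so the array can scan to endfire without grating lobes: theta_max = 90 deg

90 deg


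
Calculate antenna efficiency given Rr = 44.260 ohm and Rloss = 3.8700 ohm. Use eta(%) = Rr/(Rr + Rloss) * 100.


eta = 44.260 / (44.260 + 3.8700) * 100 = 91.96%

91.96%


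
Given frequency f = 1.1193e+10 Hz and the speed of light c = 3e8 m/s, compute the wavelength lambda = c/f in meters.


lambda = c / f = 3.0000e+08 / 1.1193e+10 = 0.02680 m

0.02680 m


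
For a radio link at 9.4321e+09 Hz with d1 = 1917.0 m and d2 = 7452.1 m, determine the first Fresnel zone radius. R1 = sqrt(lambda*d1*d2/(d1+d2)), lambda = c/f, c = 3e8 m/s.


lambda = c / f = 3.0000e+08 / 9.4321e+09 = 0.03180628 m
R1 = sqrt(0.03180628 * 1917.0 * 7452.1 / (1917.0 + 7452.1)) = 6.964 m

6.964 m


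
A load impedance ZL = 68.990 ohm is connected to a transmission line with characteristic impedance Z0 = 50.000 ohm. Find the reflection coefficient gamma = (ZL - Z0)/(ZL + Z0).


gamma = (68.990 - 50.000) / (68.990 + 50.000) = 0.1596

0.1596


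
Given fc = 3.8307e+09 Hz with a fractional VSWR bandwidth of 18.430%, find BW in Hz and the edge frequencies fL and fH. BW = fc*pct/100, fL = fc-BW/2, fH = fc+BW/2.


BW = 3.8307e+09 * 18.430/100 = 7.059980e+08 Hz
fL = 3.8307e+09 - 7.059980e+08/2 = 3.478e+09 Hz
fH = 3.8307e+09 + 7.059980e+08/2 = 4.184e+09 Hz

BW=7.060e+08 Hz, fL=3.478e+09 Hz, fH=4.184e+09 Hz


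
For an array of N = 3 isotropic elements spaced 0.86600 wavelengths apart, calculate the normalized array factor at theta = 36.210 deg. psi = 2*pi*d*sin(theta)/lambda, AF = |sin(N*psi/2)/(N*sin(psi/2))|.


psi = 2*pi*0.86600*sin(36.210 deg) = 3.214393 rad
AF = |sin(3*3.214393/2) / (3*sin(3.214393/2))| = 0.3316

0.3316


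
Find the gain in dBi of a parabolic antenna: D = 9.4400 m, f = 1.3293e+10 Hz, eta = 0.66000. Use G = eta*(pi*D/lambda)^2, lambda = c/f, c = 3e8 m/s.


lambda = c / f = 3.0000e+08 / 1.3293e+10 = 0.02256827 m
G_linear = 0.66000 * (pi * 9.4400 / 0.02256827)^2 = 1.139702e+06
G_dBi = 10 * log10(1.139702e+06) = 60.57 dBi

60.57 dBi


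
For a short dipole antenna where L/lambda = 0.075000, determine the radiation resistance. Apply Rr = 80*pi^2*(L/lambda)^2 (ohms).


Rr = 80 * pi^2 * (0.075000)^2 = 80 * 9.869604 * 5.625000e-03 = 4.441 ohm

4.441 ohm


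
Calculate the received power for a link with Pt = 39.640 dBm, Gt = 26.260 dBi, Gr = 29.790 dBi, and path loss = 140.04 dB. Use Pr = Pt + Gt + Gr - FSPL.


Pr = 39.640 + 26.260 + 29.790 - 140.04 = -44.35 dBm

-44.35 dBm


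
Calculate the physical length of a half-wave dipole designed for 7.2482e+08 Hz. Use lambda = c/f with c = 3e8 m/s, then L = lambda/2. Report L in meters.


lambda = c / f = 3.0000e+08 / 7.2482e+08 = 0.4138959 m
L = lambda / 2 = 0.4138959 / 2 = 0.2069 m

0.2069 m


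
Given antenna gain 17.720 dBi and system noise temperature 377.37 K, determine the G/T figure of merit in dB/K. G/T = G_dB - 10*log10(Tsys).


G/T = 17.720 - 10*log10(377.37) = 17.720 - 25.76767 = -8.048 dB/K

-8.048 dB/K


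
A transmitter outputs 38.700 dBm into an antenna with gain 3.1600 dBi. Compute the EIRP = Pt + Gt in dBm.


EIRP = Pt + Gt = 38.700 + 3.1600 = 41.86 dBm

41.86 dBm


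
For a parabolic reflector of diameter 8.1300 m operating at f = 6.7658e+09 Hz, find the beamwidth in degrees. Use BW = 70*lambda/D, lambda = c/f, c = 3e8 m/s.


lambda = c / f = 3.0000e+08 / 6.7658e+09 = 0.04434065 m
BW = 70 * 0.04434065 / 8.1300 = 0.3818 deg

0.3818 deg


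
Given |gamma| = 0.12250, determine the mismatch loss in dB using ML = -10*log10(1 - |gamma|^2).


ML = -10 * log10(1 - 0.12250^2) = -10 * log10(0.98499375) = 0.06567 dB

0.06567 dB


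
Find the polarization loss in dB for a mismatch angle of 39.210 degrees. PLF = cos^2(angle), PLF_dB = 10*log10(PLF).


PLF_linear = cos^2(39.210 deg) = 0.6003680
PLF_dB = 10 * log10(0.6003680) = -2.216 dB

-2.216 dB


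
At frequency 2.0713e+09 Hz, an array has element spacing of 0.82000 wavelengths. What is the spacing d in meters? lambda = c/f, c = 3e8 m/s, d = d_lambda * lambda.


lambda = c / f = 3.0000e+08 / 2.0713e+09 = 0.1448366 m
d = 0.82000 * 0.1448366 = 0.1188 m

0.1188 m


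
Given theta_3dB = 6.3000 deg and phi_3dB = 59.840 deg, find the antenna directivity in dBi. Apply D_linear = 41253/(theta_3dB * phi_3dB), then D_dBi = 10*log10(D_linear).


D_linear = 41253 / (6.3000 * 59.840) = 109.4267
D_dBi = 10 * log10(109.4267) = 20.39 dBi

20.39 dBi


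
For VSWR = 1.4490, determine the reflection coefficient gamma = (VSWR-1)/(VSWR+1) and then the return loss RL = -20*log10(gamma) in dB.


gamma = (1.4490 - 1) / (1.4490 + 1) = 0.1833401
RL = -20 * log10(0.1833401) = 14.73 dB

14.73 dB


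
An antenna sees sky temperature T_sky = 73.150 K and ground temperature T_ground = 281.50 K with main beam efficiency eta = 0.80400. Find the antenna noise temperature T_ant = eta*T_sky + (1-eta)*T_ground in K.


T_ant = 0.80400 * 73.150 + (1 - 0.80400) * 281.50 = 114.0 K

114.0 K


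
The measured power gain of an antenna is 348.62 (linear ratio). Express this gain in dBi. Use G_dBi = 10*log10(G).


G_dBi = 10 * log10(348.62) = 25.42 dBi

25.42 dBi


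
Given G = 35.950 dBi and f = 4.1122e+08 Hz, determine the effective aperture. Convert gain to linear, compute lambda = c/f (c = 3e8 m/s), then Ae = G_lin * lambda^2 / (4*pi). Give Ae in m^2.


lambda = c / f = 3.0000e+08 / 4.1122e+08 = 0.7295365 m
G_linear = 10^(35.950/10) = 3935.501
Ae = G_linear * lambda^2 / (4*pi) = 3935.501 * 0.7295365^2 / (4*pi) = 166.7 m^2

166.7 m^2


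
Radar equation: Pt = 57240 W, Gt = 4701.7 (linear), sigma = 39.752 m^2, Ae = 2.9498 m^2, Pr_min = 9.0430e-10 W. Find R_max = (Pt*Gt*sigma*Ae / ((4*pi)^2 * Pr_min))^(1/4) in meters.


R^4 = 57240*4701.7*39.752*2.9498 / ((4*pi)^2 * 9.0430e-10) = 2.209906e+17
R_max = 2.209906e+17^0.25 = 21682 m

21682 m


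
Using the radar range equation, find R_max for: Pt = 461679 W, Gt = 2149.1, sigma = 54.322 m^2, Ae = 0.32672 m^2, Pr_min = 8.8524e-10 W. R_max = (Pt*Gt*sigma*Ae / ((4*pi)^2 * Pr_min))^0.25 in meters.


R^4 = 461679*2149.1*54.322*0.32672 / ((4*pi)^2 * 8.8524e-10) = 1.259701e+17
R_max = 1.259701e+17^0.25 = 18839 m

18839 m


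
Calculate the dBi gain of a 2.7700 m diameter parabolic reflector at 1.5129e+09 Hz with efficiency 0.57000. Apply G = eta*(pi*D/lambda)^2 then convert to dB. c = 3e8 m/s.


lambda = c / f = 3.0000e+08 / 1.5129e+09 = 0.1982947 m
G_linear = 0.57000 * (pi * 2.7700 / 0.1982947)^2 = 1097.771
G_dBi = 10 * log10(1097.771) = 30.41 dBi

30.41 dBi


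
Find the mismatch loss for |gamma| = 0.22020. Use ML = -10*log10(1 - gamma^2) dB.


ML = -10 * log10(1 - 0.22020^2) = -10 * log10(0.95151196) = 0.2159 dB

0.2159 dB


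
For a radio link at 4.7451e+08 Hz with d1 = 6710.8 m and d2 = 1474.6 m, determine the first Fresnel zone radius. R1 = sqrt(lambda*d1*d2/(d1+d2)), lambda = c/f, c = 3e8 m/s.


lambda = c / f = 3.0000e+08 / 4.7451e+08 = 0.6322311 m
R1 = sqrt(0.6322311 * 6710.8 * 1474.6 / (6710.8 + 1474.6)) = 27.65 m

27.65 m


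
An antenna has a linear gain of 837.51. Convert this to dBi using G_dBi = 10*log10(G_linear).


G_dBi = 10 * log10(837.51) = 29.23 dBi

29.23 dBi


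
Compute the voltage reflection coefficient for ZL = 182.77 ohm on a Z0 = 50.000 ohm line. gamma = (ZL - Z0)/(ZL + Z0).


gamma = (182.77 - 50.000) / (182.77 + 50.000) = 0.5704

0.5704


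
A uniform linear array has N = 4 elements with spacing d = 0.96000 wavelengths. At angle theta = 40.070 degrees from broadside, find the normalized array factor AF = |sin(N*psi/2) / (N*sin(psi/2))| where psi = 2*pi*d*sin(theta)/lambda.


psi = 2*pi*0.96000*sin(40.070 deg) = 3.882846 rad
AF = |sin(4*3.882846/2) / (4*sin(3.882846/2))| = 0.2672

0.2672


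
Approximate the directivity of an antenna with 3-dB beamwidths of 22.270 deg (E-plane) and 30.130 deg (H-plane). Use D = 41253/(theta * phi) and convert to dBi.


D_linear = 41253 / (22.270 * 30.130) = 61.48033
D_dBi = 10 * log10(61.48033) = 17.89 dBi

17.89 dBi


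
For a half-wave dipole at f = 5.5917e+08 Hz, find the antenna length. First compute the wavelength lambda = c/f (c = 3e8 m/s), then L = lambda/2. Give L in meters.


lambda = c / f = 3.0000e+08 / 5.5917e+08 = 0.5365095 m
L = lambda / 2 = 0.5365095 / 2 = 0.2683 m

0.2683 m


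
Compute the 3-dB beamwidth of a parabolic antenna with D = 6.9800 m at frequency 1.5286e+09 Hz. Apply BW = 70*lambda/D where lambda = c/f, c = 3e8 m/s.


lambda = c / f = 3.0000e+08 / 1.5286e+09 = 0.1962580 m
BW = 70 * 0.1962580 / 6.9800 = 1.968 deg

1.968 deg


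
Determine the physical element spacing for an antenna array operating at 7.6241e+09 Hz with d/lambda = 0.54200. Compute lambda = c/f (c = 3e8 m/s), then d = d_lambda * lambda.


lambda = c / f = 3.0000e+08 / 7.6241e+09 = 0.03934891 m
d = 0.54200 * 0.03934891 = 0.02133 m

0.02133 m


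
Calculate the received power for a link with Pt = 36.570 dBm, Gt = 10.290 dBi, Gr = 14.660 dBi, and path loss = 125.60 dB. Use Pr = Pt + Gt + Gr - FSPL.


Pr = 36.570 + 10.290 + 14.660 - 125.60 = -64.08 dBm

-64.08 dBm


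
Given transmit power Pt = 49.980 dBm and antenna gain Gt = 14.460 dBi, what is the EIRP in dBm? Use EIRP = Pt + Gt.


EIRP = Pt + Gt = 49.980 + 14.460 = 64.44 dBm

64.44 dBm


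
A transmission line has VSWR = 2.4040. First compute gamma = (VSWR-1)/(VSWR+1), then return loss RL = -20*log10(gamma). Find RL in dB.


gamma = (2.4040 - 1) / (2.4040 + 1) = 0.4124559
RL = -20 * log10(0.4124559) = 7.692 dB

7.692 dB


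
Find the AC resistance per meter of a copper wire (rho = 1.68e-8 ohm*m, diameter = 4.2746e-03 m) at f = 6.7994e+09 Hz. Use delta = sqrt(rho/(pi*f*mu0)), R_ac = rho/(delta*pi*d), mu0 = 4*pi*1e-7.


delta = sqrt(1.68e-8 / (pi * 6.7994e+09 * 4*pi*1e-7)) = 7.911147e-07 m
R_ac = 1.68e-8 / (7.911147e-07 * pi * 4.2746e-03) = 1.581 ohm/m

1.581 ohm/m


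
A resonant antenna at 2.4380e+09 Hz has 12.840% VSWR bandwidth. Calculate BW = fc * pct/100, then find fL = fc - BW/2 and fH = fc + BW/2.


BW = 2.4380e+09 * 12.840/100 = 3.130392e+08 Hz
fL = 2.4380e+09 - 3.130392e+08/2 = 2.281e+09 Hz
fH = 2.4380e+09 + 3.130392e+08/2 = 2.595e+09 Hz

BW=3.130e+08 Hz, fL=2.281e+09 Hz, fH=2.595e+09 Hz


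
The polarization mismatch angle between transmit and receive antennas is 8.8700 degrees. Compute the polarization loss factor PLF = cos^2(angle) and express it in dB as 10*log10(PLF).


PLF_linear = cos^2(8.8700 deg) = 0.9762245
PLF_dB = 10 * log10(0.9762245) = -0.1045 dB

-0.1045 dB


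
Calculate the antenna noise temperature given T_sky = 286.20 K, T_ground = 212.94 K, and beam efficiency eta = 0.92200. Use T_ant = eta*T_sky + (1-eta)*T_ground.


T_ant = 0.92200 * 286.20 + (1 - 0.92200) * 212.94 = 280.5 K

280.5 K


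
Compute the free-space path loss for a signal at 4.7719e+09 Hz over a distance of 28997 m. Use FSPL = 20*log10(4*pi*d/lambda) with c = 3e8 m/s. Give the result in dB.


lambda = c / f = 3.0000e+08 / 4.7719e+09 = 0.06286804 m
FSPL = 20 * log10(4*pi*28997/0.06286804) = 135.3 dB

135.3 dB


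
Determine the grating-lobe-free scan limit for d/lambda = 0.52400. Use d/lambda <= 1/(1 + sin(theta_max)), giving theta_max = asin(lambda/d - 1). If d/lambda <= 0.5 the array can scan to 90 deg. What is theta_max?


lambda/d - 1 = 1/0.52400 - 1 = 0.9083969
theta_max = asin(0.9083969) = 65.28 deg

65.28 deg


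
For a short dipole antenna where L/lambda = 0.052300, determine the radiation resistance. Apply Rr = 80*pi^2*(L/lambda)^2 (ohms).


Rr = 80 * pi^2 * (0.052300)^2 = 80 * 9.869604 * 2.735290e-03 = 2.160 ohm

2.160 ohm


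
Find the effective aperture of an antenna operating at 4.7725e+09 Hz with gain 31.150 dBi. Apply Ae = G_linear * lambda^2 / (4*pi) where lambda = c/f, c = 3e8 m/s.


lambda = c / f = 3.0000e+08 / 4.7725e+09 = 0.06286014 m
G_linear = 10^(31.150/10) = 1303.167
Ae = G_linear * lambda^2 / (4*pi) = 1303.167 * 0.06286014^2 / (4*pi) = 0.4098 m^2

0.4098 m^2


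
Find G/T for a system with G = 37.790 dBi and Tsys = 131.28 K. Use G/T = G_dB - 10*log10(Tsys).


G/T = 37.790 - 10*log10(131.28) = 37.790 - 21.18199 = 16.61 dB/K

16.61 dB/K


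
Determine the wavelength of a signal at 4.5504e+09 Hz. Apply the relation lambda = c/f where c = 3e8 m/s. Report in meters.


lambda = c / f = 3.0000e+08 / 4.5504e+09 = 0.06593 m

0.06593 m


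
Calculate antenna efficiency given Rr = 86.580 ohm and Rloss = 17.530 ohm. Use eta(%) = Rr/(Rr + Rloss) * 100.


eta = 86.580 / (86.580 + 17.530) * 100 = 83.16%

83.16%


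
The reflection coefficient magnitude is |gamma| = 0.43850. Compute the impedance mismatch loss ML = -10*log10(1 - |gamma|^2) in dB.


ML = -10 * log10(1 - 0.43850^2) = -10 * log10(0.80771775) = 0.9274 dB

0.9274 dB


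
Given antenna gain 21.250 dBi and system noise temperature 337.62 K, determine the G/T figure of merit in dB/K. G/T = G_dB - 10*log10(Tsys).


G/T = 21.250 - 10*log10(337.62) = 21.250 - 25.28428 = -4.034 dB/K

-4.034 dB/K


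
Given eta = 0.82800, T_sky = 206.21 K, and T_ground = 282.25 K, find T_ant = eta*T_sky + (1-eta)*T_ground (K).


T_ant = 0.82800 * 206.21 + (1 - 0.82800) * 282.25 = 219.3 K

219.3 K


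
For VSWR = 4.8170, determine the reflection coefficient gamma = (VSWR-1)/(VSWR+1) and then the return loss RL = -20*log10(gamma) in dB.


gamma = (4.8170 - 1) / (4.8170 + 1) = 0.6561802
RL = -20 * log10(0.6561802) = 3.660 dB

3.660 dB


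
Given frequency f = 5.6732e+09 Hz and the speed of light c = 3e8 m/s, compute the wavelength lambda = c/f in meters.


lambda = c / f = 3.0000e+08 / 5.6732e+09 = 0.05288 m

0.05288 m


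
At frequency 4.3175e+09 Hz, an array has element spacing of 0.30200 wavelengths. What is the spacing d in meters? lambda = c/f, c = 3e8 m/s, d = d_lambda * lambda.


lambda = c / f = 3.0000e+08 / 4.3175e+09 = 0.06948466 m
d = 0.30200 * 0.06948466 = 0.02098 m

0.02098 m


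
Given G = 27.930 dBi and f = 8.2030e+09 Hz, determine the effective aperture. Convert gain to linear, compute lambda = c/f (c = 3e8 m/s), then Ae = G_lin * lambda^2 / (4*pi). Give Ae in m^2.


lambda = c / f = 3.0000e+08 / 8.2030e+09 = 0.03657199 m
G_linear = 10^(27.930/10) = 620.8690
Ae = G_linear * lambda^2 / (4*pi) = 620.8690 * 0.03657199^2 / (4*pi) = 0.06608 m^2

0.06608 m^2


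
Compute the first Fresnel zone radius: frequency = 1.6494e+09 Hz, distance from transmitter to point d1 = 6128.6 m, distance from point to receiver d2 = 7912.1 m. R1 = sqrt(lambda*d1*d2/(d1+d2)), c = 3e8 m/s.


lambda = c / f = 3.0000e+08 / 1.6494e+09 = 0.1818843 m
R1 = sqrt(0.1818843 * 6128.6 * 7912.1 / (6128.6 + 7912.1)) = 25.06 m

25.06 m


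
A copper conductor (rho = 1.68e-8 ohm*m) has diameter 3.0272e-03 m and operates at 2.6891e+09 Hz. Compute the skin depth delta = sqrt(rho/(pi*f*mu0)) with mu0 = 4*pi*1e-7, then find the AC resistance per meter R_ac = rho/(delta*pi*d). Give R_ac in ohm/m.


delta = sqrt(1.68e-8 / (pi * 2.6891e+09 * 4*pi*1e-7)) = 1.257973e-06 m
R_ac = 1.68e-8 / (1.257973e-06 * pi * 3.0272e-03) = 1.404 ohm/m

1.404 ohm/m


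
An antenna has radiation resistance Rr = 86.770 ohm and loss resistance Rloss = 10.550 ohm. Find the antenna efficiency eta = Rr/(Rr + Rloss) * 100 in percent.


eta = 86.770 / (86.770 + 10.550) * 100 = 89.16%

89.16%


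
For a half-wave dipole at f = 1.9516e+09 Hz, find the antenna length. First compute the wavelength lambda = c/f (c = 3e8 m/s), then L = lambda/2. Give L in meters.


lambda = c / f = 3.0000e+08 / 1.9516e+09 = 0.1537200 m
L = lambda / 2 = 0.1537200 / 2 = 0.07686 m

0.07686 m


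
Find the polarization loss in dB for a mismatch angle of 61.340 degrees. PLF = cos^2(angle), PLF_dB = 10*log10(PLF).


PLF_linear = cos^2(61.340 deg) = 0.2300267
PLF_dB = 10 * log10(0.2300267) = -6.382 dB

-6.382 dB


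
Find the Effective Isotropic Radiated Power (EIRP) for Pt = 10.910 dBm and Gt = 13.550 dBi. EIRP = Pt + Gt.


EIRP = Pt + Gt = 10.910 + 13.550 = 24.46 dBm

24.46 dBm


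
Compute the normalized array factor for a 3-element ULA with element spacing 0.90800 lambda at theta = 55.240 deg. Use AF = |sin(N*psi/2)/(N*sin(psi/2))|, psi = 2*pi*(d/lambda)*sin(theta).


psi = 2*pi*0.90800*sin(55.240 deg) = 4.687037 rad
AF = |sin(3*4.687037/2) / (3*sin(4.687037/2))| = 0.3164

0.3164


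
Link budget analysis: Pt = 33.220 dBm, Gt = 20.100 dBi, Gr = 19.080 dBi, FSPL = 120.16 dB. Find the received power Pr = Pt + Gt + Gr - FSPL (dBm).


Pr = 33.220 + 20.100 + 19.080 - 120.16 = -47.76 dBm

-47.76 dBm


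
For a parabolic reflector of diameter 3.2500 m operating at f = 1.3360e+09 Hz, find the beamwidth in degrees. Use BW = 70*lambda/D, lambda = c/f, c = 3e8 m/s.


lambda = c / f = 3.0000e+08 / 1.3360e+09 = 0.2245509 m
BW = 70 * 0.2245509 / 3.2500 = 4.836 deg

4.836 deg


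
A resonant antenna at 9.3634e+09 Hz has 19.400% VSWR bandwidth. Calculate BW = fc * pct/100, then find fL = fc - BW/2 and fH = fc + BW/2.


BW = 9.3634e+09 * 19.400/100 = 1.816500e+09 Hz
fL = 9.3634e+09 - 1.816500e+09/2 = 8.455e+09 Hz
fH = 9.3634e+09 + 1.816500e+09/2 = 1.027e+10 Hz

BW=1.816e+09 Hz, fL=8.455e+09 Hz, fH=1.027e+10 Hz


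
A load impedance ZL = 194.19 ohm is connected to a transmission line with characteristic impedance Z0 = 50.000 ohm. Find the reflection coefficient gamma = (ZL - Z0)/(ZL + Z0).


gamma = (194.19 - 50.000) / (194.19 + 50.000) = 0.5905

0.5905


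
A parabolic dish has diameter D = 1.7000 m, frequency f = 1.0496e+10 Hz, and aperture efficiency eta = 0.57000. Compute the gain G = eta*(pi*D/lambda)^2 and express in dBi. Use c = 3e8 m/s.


lambda = c / f = 3.0000e+08 / 1.0496e+10 = 0.02858232 m
G_linear = 0.57000 * (pi * 1.7000 / 0.02858232)^2 = 19901.12
G_dBi = 10 * log10(19901.12) = 42.99 dBi

42.99 dBi


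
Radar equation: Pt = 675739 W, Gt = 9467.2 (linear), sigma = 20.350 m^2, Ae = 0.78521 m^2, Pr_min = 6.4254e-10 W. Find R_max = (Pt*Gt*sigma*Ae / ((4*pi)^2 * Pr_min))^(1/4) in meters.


R^4 = 675739*9467.2*20.350*0.78521 / ((4*pi)^2 * 6.4254e-10) = 1.007467e+18
R_max = 1.007467e+18^0.25 = 31682 m

31682 m


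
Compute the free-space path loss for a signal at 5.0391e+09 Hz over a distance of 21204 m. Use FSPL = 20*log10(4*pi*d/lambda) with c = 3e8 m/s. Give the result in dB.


lambda = c / f = 3.0000e+08 / 5.0391e+09 = 0.05953444 m
FSPL = 20 * log10(4*pi*21204/0.05953444) = 133.0 dB

133.0 dB


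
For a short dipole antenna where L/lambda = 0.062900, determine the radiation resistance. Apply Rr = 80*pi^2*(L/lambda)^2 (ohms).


Rr = 80 * pi^2 * (0.062900)^2 = 80 * 9.869604 * 3.956410e-03 = 3.124 ohm

3.124 ohm


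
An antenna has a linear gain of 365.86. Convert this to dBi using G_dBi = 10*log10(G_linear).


G_dBi = 10 * log10(365.86) = 25.63 dBi

25.63 dBi


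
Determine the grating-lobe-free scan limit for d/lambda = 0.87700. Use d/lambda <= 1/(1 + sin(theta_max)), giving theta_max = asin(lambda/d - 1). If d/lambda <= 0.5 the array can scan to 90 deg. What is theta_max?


lambda/d - 1 = 1/0.87700 - 1 = 0.1402509
theta_max = asin(0.1402509) = 8.062 deg

8.062 deg


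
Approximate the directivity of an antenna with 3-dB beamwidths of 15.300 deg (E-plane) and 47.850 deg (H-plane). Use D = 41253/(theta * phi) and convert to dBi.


D_linear = 41253 / (15.300 * 47.850) = 56.34847
D_dBi = 10 * log10(56.34847) = 17.51 dBi

17.51 dBi


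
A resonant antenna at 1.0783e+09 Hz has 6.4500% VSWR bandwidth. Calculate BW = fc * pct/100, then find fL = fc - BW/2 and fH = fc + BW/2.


BW = 1.0783e+09 * 6.4500/100 = 6.955035e+07 Hz
fL = 1.0783e+09 - 6.955035e+07/2 = 1.044e+09 Hz
fH = 1.0783e+09 + 6.955035e+07/2 = 1.113e+09 Hz

BW=6.955e+07 Hz, fL=1.044e+09 Hz, fH=1.113e+09 Hz


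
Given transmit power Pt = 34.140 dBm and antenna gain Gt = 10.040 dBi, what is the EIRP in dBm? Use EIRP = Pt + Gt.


EIRP = Pt + Gt = 34.140 + 10.040 = 44.18 dBm

44.18 dBm


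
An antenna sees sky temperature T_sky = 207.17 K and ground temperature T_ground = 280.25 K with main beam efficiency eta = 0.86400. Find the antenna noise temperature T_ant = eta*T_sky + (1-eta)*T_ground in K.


T_ant = 0.86400 * 207.17 + (1 - 0.86400) * 280.25 = 217.1 K

217.1 K


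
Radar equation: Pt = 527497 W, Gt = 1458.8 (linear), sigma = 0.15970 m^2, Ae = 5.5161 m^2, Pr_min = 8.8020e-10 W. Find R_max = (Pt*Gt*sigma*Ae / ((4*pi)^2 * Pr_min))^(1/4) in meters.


R^4 = 527497*1458.8*0.15970*5.5161 / ((4*pi)^2 * 8.8020e-10) = 4.876988e+15
R_max = 4.876988e+15^0.25 = 8357 m

8357 m


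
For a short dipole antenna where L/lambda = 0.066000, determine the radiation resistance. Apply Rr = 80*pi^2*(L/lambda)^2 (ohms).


Rr = 80 * pi^2 * (0.066000)^2 = 80 * 9.869604 * 4.356000e-03 = 3.439 ohm

3.439 ohm


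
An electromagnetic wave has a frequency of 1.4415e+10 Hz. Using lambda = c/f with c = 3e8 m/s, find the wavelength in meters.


lambda = c / f = 3.0000e+08 / 1.4415e+10 = 0.02081 m

0.02081 m


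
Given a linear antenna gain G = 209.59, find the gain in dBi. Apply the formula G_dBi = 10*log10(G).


G_dBi = 10 * log10(209.59) = 23.21 dBi

23.21 dBi


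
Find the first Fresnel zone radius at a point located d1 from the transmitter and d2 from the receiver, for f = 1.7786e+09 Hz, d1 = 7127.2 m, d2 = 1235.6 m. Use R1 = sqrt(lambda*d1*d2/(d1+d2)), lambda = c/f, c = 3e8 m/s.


lambda = c / f = 3.0000e+08 / 1.7786e+09 = 0.1686720 m
R1 = sqrt(0.1686720 * 7127.2 * 1235.6 / (7127.2 + 1235.6)) = 13.33 m

13.33 m


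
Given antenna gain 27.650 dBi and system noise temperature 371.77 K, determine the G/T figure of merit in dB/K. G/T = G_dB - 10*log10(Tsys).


G/T = 27.650 - 10*log10(371.77) = 27.650 - 25.70274 = 1.947 dB/K

1.947 dB/K


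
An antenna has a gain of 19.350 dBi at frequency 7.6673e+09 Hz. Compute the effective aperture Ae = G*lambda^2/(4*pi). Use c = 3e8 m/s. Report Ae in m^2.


lambda = c / f = 3.0000e+08 / 7.6673e+09 = 0.03912720 m
G_linear = 10^(19.350/10) = 86.09938
Ae = G_linear * lambda^2 / (4*pi) = 86.09938 * 0.03912720^2 / (4*pi) = 0.01049 m^2

0.01049 m^2


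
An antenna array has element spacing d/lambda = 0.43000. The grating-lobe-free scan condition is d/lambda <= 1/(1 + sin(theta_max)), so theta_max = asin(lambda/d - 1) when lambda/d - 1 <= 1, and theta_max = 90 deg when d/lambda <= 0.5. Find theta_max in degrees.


lambda/d - 1 = 1/0.43000 - 1 = 1.325581 >= 1
d/lambda <= 0.5, so the array can scan to endfire without grating lobes: theta_max = 90 deg

90 deg


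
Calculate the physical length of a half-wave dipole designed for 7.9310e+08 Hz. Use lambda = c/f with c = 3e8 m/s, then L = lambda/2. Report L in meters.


lambda = c / f = 3.0000e+08 / 7.9310e+08 = 0.3782625 m
L = lambda / 2 = 0.3782625 / 2 = 0.1891 m

0.1891 m


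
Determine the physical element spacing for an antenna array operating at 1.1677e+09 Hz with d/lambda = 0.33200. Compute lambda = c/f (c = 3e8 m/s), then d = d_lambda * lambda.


lambda = c / f = 3.0000e+08 / 1.1677e+09 = 0.2569153 m
d = 0.33200 * 0.2569153 = 0.08530 m

0.08530 m


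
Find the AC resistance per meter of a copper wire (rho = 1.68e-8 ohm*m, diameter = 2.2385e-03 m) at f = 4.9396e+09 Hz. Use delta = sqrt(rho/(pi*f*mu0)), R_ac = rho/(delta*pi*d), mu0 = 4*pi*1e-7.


delta = sqrt(1.68e-8 / (pi * 4.9396e+09 * 4*pi*1e-7)) = 9.281729e-07 m
R_ac = 1.68e-8 / (9.281729e-07 * pi * 2.2385e-03) = 2.574 ohm/m

2.574 ohm/m


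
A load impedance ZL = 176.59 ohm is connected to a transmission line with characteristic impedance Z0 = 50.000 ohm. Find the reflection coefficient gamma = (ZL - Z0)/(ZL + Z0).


gamma = (176.59 - 50.000) / (176.59 + 50.000) = 0.5587

0.5587


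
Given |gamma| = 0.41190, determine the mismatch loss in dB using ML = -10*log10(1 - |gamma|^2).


ML = -10 * log10(1 - 0.41190^2) = -10 * log10(0.83033839) = 0.8074 dB

0.8074 dB


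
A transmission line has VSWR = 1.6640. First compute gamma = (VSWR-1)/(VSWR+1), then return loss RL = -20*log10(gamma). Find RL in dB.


gamma = (1.6640 - 1) / (1.6640 + 1) = 0.2492492
RL = -20 * log10(0.2492492) = 12.07 dB

12.07 dB


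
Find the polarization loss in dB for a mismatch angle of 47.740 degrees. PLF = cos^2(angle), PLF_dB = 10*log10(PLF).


PLF_linear = cos^2(47.740 deg) = 0.4522509
PLF_dB = 10 * log10(0.4522509) = -3.446 dB

-3.446 dB


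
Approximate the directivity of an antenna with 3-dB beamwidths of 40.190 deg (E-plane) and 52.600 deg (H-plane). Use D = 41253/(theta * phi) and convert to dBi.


D_linear = 41253 / (40.190 * 52.600) = 19.51425
D_dBi = 10 * log10(19.51425) = 12.90 dBi

12.90 dBi


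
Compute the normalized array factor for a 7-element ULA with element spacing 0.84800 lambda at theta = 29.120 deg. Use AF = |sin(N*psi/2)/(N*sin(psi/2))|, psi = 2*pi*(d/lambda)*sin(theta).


psi = 2*pi*0.84800*sin(29.120 deg) = 2.592888 rad
AF = |sin(7*2.592888/2) / (7*sin(2.592888/2))| = 0.05084

0.05084


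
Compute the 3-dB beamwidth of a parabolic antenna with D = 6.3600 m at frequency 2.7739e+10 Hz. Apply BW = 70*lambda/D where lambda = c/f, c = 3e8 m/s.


lambda = c / f = 3.0000e+08 / 2.7739e+10 = 0.01081510 m
BW = 70 * 0.01081510 / 6.3600 = 0.1190 deg

0.1190 deg


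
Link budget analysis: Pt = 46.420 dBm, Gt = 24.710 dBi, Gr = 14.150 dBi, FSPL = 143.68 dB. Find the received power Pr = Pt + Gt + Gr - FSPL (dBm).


Pr = 46.420 + 24.710 + 14.150 - 143.68 = -58.40 dBm

-58.40 dBm


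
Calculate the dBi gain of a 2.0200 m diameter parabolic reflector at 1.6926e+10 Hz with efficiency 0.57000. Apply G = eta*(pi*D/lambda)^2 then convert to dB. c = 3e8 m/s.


lambda = c / f = 3.0000e+08 / 1.6926e+10 = 0.01772421 m
G_linear = 0.57000 * (pi * 2.0200 / 0.01772421)^2 = 73070.75
G_dBi = 10 * log10(73070.75) = 48.64 dBi

48.64 dBi


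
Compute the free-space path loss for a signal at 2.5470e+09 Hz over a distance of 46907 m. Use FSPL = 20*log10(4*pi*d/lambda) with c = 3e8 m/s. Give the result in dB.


lambda = c / f = 3.0000e+08 / 2.5470e+09 = 0.1177856 m
FSPL = 20 * log10(4*pi*46907/0.1177856) = 134.0 dB

134.0 dB


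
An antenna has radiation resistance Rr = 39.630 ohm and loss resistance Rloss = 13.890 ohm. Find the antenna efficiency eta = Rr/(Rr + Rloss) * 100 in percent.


eta = 39.630 / (39.630 + 13.890) * 100 = 74.05%

74.05%


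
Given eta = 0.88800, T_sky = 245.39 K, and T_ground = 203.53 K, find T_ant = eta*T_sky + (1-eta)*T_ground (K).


T_ant = 0.88800 * 245.39 + (1 - 0.88800) * 203.53 = 240.7 K

240.7 K


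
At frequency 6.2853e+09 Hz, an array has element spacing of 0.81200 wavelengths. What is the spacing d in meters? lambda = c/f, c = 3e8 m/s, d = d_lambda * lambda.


lambda = c / f = 3.0000e+08 / 6.2853e+09 = 0.04773042 m
d = 0.81200 * 0.04773042 = 0.03876 m

0.03876 m


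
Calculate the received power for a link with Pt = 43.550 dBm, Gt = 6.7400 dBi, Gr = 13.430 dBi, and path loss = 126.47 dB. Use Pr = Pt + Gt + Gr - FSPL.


Pr = 43.550 + 6.7400 + 13.430 - 126.47 = -62.75 dBm

-62.75 dBm


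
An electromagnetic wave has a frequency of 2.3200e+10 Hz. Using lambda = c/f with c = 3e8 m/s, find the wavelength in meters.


lambda = c / f = 3.0000e+08 / 2.3200e+10 = 0.01293 m

0.01293 m


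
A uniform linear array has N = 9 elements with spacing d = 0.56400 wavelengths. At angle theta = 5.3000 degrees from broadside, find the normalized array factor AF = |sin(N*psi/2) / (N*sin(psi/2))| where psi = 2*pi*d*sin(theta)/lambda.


psi = 2*pi*0.56400*sin(5.3000 deg) = 0.3273352 rad
AF = |sin(9*0.3273352/2) / (9*sin(0.3273352/2))| = 0.6787

0.6787


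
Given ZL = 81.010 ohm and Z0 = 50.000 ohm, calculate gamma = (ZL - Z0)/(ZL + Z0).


gamma = (81.010 - 50.000) / (81.010 + 50.000) = 0.2367

0.2367


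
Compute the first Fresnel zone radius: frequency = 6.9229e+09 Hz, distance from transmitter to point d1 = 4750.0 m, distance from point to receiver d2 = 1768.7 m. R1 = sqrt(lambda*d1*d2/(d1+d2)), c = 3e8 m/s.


lambda = c / f = 3.0000e+08 / 6.9229e+09 = 0.04333444 m
R1 = sqrt(0.04333444 * 4750.0 * 1768.7 / (4750.0 + 1768.7)) = 7.473 m

7.473 m


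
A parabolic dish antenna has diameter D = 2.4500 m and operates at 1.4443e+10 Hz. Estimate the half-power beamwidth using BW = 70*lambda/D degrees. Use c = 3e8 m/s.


lambda = c / f = 3.0000e+08 / 1.4443e+10 = 0.02077131 m
BW = 70 * 0.02077131 / 2.4500 = 0.5935 deg

0.5935 deg


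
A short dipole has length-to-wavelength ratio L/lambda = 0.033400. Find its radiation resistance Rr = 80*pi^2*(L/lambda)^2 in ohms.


Rr = 80 * pi^2 * (0.033400)^2 = 80 * 9.869604 * 1.115560e-03 = 0.8808 ohm

0.8808 ohm


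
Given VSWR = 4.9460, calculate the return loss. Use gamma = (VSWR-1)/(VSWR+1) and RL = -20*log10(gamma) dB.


gamma = (4.9460 - 1) / (4.9460 + 1) = 0.6636394
RL = -20 * log10(0.6636394) = 3.561 dB

3.561 dB


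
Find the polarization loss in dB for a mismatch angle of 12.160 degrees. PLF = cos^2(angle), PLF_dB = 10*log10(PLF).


PLF_linear = cos^2(12.160 deg) = 0.9556298
PLF_dB = 10 * log10(0.9556298) = -0.1971 dB

-0.1971 dB
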